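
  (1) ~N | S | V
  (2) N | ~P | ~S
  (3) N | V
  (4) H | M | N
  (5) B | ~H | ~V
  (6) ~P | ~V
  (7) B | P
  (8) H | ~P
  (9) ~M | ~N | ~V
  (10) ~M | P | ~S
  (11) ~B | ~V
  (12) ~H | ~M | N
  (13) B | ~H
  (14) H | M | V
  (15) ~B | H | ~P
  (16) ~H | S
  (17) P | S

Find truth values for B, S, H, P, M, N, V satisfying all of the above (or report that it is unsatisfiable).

Set B = True.
  then (~B | ~V) forces V = False.
  then (N | V) forces N = True.
  then (~N | S | V) forces S = True.
Try H = False:
  (H | ~P) forces P = False.
  (~M | P | ~S) forces M = False.
  clause (H | M | V) is falsified — backtrack.
So H = True.
Set P = True.
Set M = True.
All clauses satisfied.

B=T, S=T, H=T, P=T, M=T, N=T, V=F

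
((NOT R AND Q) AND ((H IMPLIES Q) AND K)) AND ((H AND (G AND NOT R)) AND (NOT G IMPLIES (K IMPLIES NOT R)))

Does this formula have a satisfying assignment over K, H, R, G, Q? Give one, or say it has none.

K = True, H = True, R = False, G = True, Q = True

  (NOT R AND Q) AND ((H IMPLIES Q) AND K) = True
    NOT R AND Q = True
      NOT R = True
    (H IMPLIES Q) AND K = True
      H IMPLIES Q = True
  (H AND (G AND NOT R)) AND (NOT G IMPLIES (K IMPLIES NOT R)) = True
    H AND (G AND NOT R) = True
      G AND NOT R = True
        NOT R = True
    NOT G IMPLIES (K IMPLIES NOT R) = True
      NOT G = False
      K IMPLIES NOT R = True
        NOT R = True
Both conjuncts True, so the formula holds.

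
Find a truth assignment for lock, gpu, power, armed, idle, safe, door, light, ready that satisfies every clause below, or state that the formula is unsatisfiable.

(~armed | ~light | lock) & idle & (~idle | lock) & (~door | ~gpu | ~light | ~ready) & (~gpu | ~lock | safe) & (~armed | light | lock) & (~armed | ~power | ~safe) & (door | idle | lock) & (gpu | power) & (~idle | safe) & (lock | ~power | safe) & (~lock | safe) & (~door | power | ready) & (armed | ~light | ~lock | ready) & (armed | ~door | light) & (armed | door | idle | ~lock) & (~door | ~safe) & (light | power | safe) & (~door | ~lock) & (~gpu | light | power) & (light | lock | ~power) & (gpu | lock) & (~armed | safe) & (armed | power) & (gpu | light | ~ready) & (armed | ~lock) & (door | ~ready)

Unit clause (idle) forces idle = True.
In (~idle | lock) only lock is left, so lock = True.
In (~idle | safe) only safe is left, so safe = True.
In (~door | ~safe) only ~door is left, so door = False.
In (armed | ~lock) only armed is left, so armed = True.
In (door | ~ready) only ~ready is left, so ready = False.
In (~armed | ~power | ~safe) only ~power is left, so power = False.
In (gpu | power) only gpu is left, so gpu = True.
In (~gpu | light | power) only light is left, so light = True.
All clauses satisfied.

lock: True, gpu: True, power: False, armed: True, idle: True, safe: True, door: False, light: True, ready: False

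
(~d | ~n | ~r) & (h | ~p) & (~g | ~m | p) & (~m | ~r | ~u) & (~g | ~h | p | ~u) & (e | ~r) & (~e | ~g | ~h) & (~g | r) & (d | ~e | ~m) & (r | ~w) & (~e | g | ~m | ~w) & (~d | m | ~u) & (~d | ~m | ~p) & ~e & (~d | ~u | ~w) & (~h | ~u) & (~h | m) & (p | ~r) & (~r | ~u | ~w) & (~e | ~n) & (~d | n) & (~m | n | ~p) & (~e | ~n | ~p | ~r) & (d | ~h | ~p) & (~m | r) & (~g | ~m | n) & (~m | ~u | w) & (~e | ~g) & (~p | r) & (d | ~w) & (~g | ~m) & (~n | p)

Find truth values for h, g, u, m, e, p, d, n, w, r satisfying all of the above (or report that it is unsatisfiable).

Unit clause (~e) forces e = False.
In (e | ~r) only ~r is left, so r = False.
In (~g | r) only ~g is left, so g = False.
In (r | ~w) only ~w is left, so w = False.
In (~m | r) only ~m is left, so m = False.
In (~p | r) only ~p is left, so p = False.
In (~n | p) only ~n is left, so n = False.
In (~h | m) only ~h is left, so h = False.
In (~d | n) only ~d is left, so d = False.
Set u = False.
All clauses satisfied.

h = False, g = False, u = False, m = False, e = False, p = False, d = False, n = False, w = False, r = False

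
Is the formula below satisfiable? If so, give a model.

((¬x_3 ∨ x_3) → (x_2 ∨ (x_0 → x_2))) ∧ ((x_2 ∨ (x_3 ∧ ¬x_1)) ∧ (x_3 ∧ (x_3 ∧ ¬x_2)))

x_0 = False, x_1 = False, x_2 = False, x_3 = True

  (¬x_3 ∨ x_3) → (x_2 ∨ (x_0 → x_2)) = True
    ¬x_3 ∨ x_3 = True
      ¬x_3 = False
    x_2 ∨ (x_0 → x_2) = True
      x_0 → x_2 = True
  (x_2 ∨ (x_3 ∧ ¬x_1)) ∧ (x_3 ∧ (x_3 ∧ ¬x_2)) = True
    x_2 ∨ (x_3 ∧ ¬x_1) = True
      x_3 ∧ ¬x_1 = True
        ¬x_1 = True
    x_3 ∧ (x_3 ∧ ¬x_2) = True
      x_3 ∧ ¬x_2 = True
        ¬x_2 = True
Both conjuncts True, so the formula holds.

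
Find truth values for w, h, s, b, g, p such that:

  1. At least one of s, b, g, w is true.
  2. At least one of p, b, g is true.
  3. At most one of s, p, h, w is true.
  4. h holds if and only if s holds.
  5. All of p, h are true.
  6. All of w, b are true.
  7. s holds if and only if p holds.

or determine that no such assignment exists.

Case h = True:
  (3) with h=T forces s = False.
  Constraint (4) is violated (h=T, s=F) — contradiction.
Case h = False:
  Constraint (5) is violated (h=F) — contradiction.
Both cases fail — unsatisfiable.

Unsatisfiable — no assignment works.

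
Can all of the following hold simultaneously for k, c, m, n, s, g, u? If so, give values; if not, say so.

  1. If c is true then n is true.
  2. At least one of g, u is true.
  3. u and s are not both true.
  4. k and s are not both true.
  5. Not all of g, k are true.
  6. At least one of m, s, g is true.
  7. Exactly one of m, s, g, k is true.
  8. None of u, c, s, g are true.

Unsatisfiable — no assignment works.

Case g = True:
  Constraint (8) is violated (g=T) — contradiction.
Case g = False:
  (2) with g=F forces u = True.
  Constraint (8) is violated (u=T) — contradiction.
Both cases fail — unsatisfiable.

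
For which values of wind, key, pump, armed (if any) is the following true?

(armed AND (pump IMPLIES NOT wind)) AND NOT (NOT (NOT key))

wind: False; key: False; pump: True; armed: True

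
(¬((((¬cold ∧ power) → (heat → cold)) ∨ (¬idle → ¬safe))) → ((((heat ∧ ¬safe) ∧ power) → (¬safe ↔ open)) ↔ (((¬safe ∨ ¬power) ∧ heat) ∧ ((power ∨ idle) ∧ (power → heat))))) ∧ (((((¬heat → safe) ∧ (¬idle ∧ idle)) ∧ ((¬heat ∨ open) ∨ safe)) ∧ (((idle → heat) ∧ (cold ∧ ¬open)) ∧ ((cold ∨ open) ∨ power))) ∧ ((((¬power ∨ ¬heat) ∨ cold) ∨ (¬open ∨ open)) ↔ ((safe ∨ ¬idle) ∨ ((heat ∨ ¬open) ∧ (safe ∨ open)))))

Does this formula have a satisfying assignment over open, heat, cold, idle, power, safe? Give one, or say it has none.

Unsatisfiable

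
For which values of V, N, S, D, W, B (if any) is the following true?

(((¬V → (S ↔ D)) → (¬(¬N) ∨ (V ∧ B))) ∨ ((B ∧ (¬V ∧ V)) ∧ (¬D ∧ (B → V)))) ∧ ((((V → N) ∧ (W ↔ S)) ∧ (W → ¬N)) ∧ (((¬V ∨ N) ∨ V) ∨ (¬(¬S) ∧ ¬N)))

V = False; N = True; S = False; D = False; W = False; B = True

  ((¬V → (S ↔ D)) → (¬(¬N) ∨ (V ∧ B))) ∨ ((B ∧ (¬V ∧ V)) ∧ (¬D ∧ (B → V))) = True
    (¬V → (S ↔ D)) → (¬(¬N) ∨ (V ∧ B)) = True
      ¬V → (S ↔ D) = True
        ¬V = True
        S ↔ D = True
      ¬(¬N) ∨ (V ∧ B) = True
        ¬(¬N) = True
          ¬N = False
        V ∧ B = False
    (B ∧ (¬V ∧ V)) ∧ (¬D ∧ (B → V)) = False
      B ∧ (¬V ∧ V) = False
        ¬V ∧ V = False
          ¬V = True
      ¬D ∧ (B → V) = False
        ¬D = True
        B → V = False
  (((V → N) ∧ (W ↔ S)) ∧ (W → ¬N)) ∧ (((¬V ∨ N) ∨ V) ∨ (¬(¬S) ∧ ¬N)) = True
    ((V → N) ∧ (W ↔ S)) ∧ (W → ¬N) = True
      (V → N) ∧ (W ↔ S) = True
        V → N = True
        W ↔ S = True
      W → ¬N = True
        ¬N = False
    ((¬V ∨ N) ∨ V) ∨ (¬(¬S) ∧ ¬N) = True
      (¬V ∨ N) ∨ V = True
        ¬V ∨ N = True
          ¬V = True
      ¬(¬S) ∧ ¬N = False
        ¬(¬S) = False
          ¬S = True
        ¬N = False
Both conjuncts True, so the formula holds.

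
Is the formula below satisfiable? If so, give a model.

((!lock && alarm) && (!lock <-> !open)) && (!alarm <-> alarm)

The formula is unsatisfiable.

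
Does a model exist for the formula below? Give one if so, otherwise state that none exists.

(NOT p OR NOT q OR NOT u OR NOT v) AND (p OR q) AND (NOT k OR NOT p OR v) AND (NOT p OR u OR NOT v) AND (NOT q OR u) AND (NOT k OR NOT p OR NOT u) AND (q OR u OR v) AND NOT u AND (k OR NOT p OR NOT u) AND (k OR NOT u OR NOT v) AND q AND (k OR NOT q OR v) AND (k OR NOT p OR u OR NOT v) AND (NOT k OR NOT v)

Case q = True:
  (NOT q OR u) forces u = True.
  Clause (NOT u) is falsified — contradiction.
Case q = False:
  Clause (q) is falsified — contradiction.
Both cases fail, so the formula is unsatisfiable.

Unsatisfiable — no assignment works.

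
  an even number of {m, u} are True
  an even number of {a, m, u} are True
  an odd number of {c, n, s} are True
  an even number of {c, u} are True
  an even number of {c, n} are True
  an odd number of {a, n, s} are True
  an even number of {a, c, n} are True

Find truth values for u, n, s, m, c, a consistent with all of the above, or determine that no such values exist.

u=F, n=F, s=T, m=F, c=F, a=F

{m, u}: 0 true → even ✓
{a, m, u}: 0 true → even ✓
{c, n, s}: 1 true → odd ✓
{c, u}: 0 true → even ✓
{c, n}: 0 true → even ✓
{a, n, s}: 1 true → odd ✓
{a, c, n}: 0 true → even ✓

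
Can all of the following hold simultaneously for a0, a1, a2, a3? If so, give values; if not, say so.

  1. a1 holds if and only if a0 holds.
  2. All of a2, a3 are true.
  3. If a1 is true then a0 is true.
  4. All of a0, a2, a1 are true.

a0 = True, a1 = True, a2 = True, a3 = True

  (1) a1=T, a0=T — same ✓
  (2) {a2, a3}: all 2 true ✓
  (3) a1=T ⇒ a0: T ✓
  (4) {a0, a2, a1}: all 3 true ✓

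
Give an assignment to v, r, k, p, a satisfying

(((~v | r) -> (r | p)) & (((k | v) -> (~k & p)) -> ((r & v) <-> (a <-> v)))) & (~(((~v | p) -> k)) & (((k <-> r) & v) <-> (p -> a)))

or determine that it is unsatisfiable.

Unsatisfiable

Case k = True: the conjunct ~(((~v | p) -> k)) becomes ~(((~v | p) -> True)) = False.
Case k = False: the formula simplifies to (((~v | r) -> (r | p)) & ((v -> p) -> ((r & v) <-> (a <-> v)))) & (~(~((~v | p))) & ((~r & v) <-> (p -> a))).
  v = True: simplifies to ((r -> (r | p)) & (p -> (r <-> a))) & (~(~p) & (~r <-> (p -> a))).
    p = True: simplifies to (r <-> a) & (~r <-> a).
      r = True: simplifies to a & ~a.
        a = True: the conjunct ~a is False.
        a = False: the conjunct a is False.
      r = False: simplifies to ~a & a.
        a = True: the conjunct ~a is False.
        a = False: the conjunct a is False.
    p = False: the conjunct ~(~p) becomes ~(~False) = False.
  v = False: simplifies to ((r | p) & a) & ~((p -> a)).
    a = True: the conjunct ~((p -> a)) becomes ~((p -> True)) = False.
    a = False: the conjunct a is False.
Both cases fail — unsatisfiable.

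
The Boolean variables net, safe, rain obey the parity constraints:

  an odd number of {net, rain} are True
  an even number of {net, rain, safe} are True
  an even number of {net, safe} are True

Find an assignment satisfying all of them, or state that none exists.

net=T, safe=T, rain=F

{net, rain}: 1 true → odd ✓
{net, rain, safe}: 2 true → even ✓
{net, safe}: 2 true → even ✓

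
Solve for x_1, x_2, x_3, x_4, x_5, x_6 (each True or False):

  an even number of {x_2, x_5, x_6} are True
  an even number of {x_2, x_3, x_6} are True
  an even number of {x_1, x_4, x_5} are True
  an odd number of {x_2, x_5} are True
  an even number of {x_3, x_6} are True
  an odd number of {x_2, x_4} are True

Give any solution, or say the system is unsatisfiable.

x_1 = False, x_2 = False, x_3 = True, x_4 = True, x_5 = True, x_6 = True

{x_2, x_5, x_6}: 2 true → even ✓
{x_2, x_3, x_6}: 2 true → even ✓
{x_1, x_4, x_5}: 2 true → even ✓
{x_2, x_5}: 1 true → odd ✓
{x_3, x_6}: 2 true → even ✓
{x_2, x_4}: 1 true → odd ✓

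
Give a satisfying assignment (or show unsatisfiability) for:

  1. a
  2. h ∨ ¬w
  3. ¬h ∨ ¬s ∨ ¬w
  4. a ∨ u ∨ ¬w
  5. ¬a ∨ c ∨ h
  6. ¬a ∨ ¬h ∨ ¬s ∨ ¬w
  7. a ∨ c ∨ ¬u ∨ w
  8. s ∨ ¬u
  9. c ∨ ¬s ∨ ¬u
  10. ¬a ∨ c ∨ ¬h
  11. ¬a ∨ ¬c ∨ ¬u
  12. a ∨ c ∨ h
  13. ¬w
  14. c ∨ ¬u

Unit clause (a) forces a = True.
Unit clause (¬w) forces w = False.
Set s = False.
  then (s ∨ ¬u) forces u = False.
Set h = False.
  then (¬a ∨ c ∨ h) forces c = True.
All clauses satisfied.

s: False, a: True, w: False, h: False, u: False, c: True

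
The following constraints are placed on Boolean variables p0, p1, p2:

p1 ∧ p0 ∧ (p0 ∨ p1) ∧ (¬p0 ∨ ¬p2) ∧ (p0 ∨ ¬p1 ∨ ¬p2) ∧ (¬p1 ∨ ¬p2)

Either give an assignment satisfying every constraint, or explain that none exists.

Unit clause (p1) forces p1 = True.
Unit clause (p0) forces p0 = True.
In (¬p0 ∨ ¬p2) only ¬p2 is left, so p2 = False.
Check each clause:
  (p1): p1 holds.
  (p0): p0 holds.
  (p0 ∨ p1): p0 holds.
  (¬p0 ∨ ¬p2): ¬p2 holds.
  (p0 ∨ ¬p1 ∨ ¬p2): p0 holds.
  (¬p1 ∨ ¬p2): ¬p2 holds.
All clauses satisfied.

p0=T, p1=T, p2=F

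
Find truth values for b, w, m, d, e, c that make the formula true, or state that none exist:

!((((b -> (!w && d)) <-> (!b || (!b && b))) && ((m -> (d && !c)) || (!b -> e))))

b = True, w = False, m = True, d = True, e = True, c = True

  !((((b -> (!w && d)) <-> (!b || (!b && b))) && ((m -> (d && !c)) || (!b -> e)))) = True
    ((b -> (!w && d)) <-> (!b || (!b && b))) && ((m -> (d && !c)) || (!b -> e)) = False
      (b -> (!w && d)) <-> (!b || (!b && b)) = False
        b -> (!w && d) = True
          !w && d = True
            !w = True
        !b || (!b && b) = False
          !b = False
          !b && b = False
            !b = False
      (m -> (d && !c)) || (!b -> e) = True
        m -> (d && !c) = False
          d && !c = False
            !c = False
        !b -> e = True
          !b = False
The formula evaluates to True.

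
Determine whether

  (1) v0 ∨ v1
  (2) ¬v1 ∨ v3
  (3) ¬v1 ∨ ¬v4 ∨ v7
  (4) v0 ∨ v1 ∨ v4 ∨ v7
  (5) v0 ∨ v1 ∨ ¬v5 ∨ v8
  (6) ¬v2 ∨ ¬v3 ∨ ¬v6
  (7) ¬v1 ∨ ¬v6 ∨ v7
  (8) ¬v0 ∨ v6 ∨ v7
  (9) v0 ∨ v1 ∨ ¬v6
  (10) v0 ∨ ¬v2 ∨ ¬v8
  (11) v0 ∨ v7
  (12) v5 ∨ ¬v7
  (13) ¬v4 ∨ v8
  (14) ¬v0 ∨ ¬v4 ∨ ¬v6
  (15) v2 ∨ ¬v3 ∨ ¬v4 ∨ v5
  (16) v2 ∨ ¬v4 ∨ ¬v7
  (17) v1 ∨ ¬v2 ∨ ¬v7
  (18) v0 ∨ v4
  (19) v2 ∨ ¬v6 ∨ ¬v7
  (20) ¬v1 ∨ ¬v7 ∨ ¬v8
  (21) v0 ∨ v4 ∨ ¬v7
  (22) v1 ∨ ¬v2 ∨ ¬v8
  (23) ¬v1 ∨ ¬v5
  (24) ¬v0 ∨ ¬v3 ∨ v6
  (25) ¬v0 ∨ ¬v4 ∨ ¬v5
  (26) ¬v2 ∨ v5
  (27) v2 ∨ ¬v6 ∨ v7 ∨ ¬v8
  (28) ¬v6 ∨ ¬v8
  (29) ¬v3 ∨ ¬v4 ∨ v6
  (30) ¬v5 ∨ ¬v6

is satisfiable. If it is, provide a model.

v0 = True; v1 = False; v2 = False; v3 = True; v4 = False; v5 = False; v6 = True; v7 = False; v8 = False

Set v0 = True.
Set v1 = False.
Set v2 = False.
Set v3 = True.
  then (¬v0 ∨ ¬v3 ∨ v6) forces v6 = True.
  then (¬v6 ∨ ¬v8) forces v8 = False.
  then (¬v5 ∨ ¬v6) forces v5 = False.
  then (v5 ∨ ¬v7) forces v7 = False.
  then (¬v4 ∨ v8) forces v4 = False.
All clauses satisfied.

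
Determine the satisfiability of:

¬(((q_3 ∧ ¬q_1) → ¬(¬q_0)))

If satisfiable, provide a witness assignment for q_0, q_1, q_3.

q_0: False, q_1: False, q_3: True

  ¬(((q_3 ∧ ¬q_1) → ¬(¬q_0))) = True
    (q_3 ∧ ¬q_1) → ¬(¬q_0) = False
      q_3 ∧ ¬q_1 = True
        ¬q_1 = True
      ¬(¬q_0) = False
        ¬q_0 = True
The formula evaluates to True.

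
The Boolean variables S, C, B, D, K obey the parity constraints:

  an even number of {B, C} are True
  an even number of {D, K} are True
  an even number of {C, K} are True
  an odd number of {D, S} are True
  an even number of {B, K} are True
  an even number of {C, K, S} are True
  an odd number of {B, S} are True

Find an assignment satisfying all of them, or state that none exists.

S=F; C=T; B=T; D=T; K=T

{B, C}: 2 true → even ✓
{D, K}: 2 true → even ✓
{C, K}: 2 true → even ✓
{D, S}: 1 true → odd ✓
{B, K}: 2 true → even ✓
{C, K, S}: 2 true → even ✓
{B, S}: 1 true → odd ✓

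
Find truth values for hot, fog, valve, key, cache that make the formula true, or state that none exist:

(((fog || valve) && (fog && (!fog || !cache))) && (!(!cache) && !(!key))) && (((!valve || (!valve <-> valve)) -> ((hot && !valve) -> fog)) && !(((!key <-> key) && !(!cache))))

Case fog = True: the formula simplifies to (!cache && (!(!cache) && !(!key))) && !(((!key <-> key) && !(!cache))).
  cache = True: the conjunct !cache is False.
  cache = False: the conjunct !(!cache) becomes !(!False) = False.
Case fog = False: the conjunct fog is False.
Both cases fail — unsatisfiable.

UNSATISFIABLE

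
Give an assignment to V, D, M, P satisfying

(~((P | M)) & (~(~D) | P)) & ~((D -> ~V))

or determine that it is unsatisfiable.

V: True, D: True, M: False, P: False

  ~((P | M)) & (~(~D) | P) = True
    ~((P | M)) = True
      P | M = False
    ~(~D) | P = True
      ~(~D) = True
        ~D = False
  ~((D -> ~V)) = True
    D -> ~V = False
      ~V = False
Both conjuncts True, so the formula holds.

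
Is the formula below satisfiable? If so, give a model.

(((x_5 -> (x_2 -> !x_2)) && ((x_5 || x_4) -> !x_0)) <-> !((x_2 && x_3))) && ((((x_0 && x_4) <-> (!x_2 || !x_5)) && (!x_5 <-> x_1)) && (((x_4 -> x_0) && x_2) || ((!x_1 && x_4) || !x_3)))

x_0: False, x_1: False, x_2: True, x_3: True, x_4: True, x_5: True

  ((x_5 -> (x_2 -> !x_2)) && ((x_5 || x_4) -> !x_0)) <-> !((x_2 && x_3)) = True
    (x_5 -> (x_2 -> !x_2)) && ((x_5 || x_4) -> !x_0) = False
      x_5 -> (x_2 -> !x_2) = False
        x_2 -> !x_2 = False
          !x_2 = False
      (x_5 || x_4) -> !x_0 = True
        x_5 || x_4 = True
        !x_0 = True
    !((x_2 && x_3)) = False
      x_2 && x_3 = True
  (((x_0 && x_4) <-> (!x_2 || !x_5)) && (!x_5 <-> x_1)) && (((x_4 -> x_0) && x_2) || ((!x_1 && x_4) || !x_3)) = True
    ((x_0 && x_4) <-> (!x_2 || !x_5)) && (!x_5 <-> x_1) = True
      (x_0 && x_4) <-> (!x_2 || !x_5) = True
        x_0 && x_4 = False
        !x_2 || !x_5 = False
          !x_2 = False
          !x_5 = False
      !x_5 <-> x_1 = True
        !x_5 = False
    ((x_4 -> x_0) && x_2) || ((!x_1 && x_4) || !x_3) = True
      (x_4 -> x_0) && x_2 = False
        x_4 -> x_0 = False
      (!x_1 && x_4) || !x_3 = True
        !x_1 && x_4 = True
          !x_1 = True
        !x_3 = False
Both conjuncts True, so the formula holds.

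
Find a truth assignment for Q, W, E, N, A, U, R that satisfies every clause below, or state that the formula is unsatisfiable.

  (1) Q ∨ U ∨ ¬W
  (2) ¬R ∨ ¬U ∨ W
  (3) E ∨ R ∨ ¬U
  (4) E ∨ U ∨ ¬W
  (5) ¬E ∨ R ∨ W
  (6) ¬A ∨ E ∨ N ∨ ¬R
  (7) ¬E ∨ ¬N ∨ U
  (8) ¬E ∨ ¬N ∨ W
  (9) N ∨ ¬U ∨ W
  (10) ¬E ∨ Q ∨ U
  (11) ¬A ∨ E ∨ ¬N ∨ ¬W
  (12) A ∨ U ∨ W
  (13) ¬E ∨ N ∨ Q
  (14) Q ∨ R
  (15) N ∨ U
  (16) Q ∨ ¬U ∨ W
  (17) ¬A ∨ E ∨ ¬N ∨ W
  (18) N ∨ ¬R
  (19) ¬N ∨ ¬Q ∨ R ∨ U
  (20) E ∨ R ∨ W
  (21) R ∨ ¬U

Q = True; W = True; E = False; N = True; A = False; U = True; R = True

Set Q = True.
Set W = True.
Set E = False.
  then (E ∨ U ∨ ¬W) forces U = True.
  then (R ∨ ¬U) forces R = True.
  then (N ∨ ¬R) forces N = True.
  then (¬A ∨ E ∨ ¬N ∨ ¬W) forces A = False.
All clauses satisfied.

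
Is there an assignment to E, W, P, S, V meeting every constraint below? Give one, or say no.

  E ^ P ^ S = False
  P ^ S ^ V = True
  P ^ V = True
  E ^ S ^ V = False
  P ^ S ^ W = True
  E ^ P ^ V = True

Adding constraints 1, 3, 4 mod 2: every variable appears an even number of times on the left, so the left side is 0.
But the right sides sum to 1 (mod 2). 0 ≠ 1 — the system is inconsistent.

Unsatisfiable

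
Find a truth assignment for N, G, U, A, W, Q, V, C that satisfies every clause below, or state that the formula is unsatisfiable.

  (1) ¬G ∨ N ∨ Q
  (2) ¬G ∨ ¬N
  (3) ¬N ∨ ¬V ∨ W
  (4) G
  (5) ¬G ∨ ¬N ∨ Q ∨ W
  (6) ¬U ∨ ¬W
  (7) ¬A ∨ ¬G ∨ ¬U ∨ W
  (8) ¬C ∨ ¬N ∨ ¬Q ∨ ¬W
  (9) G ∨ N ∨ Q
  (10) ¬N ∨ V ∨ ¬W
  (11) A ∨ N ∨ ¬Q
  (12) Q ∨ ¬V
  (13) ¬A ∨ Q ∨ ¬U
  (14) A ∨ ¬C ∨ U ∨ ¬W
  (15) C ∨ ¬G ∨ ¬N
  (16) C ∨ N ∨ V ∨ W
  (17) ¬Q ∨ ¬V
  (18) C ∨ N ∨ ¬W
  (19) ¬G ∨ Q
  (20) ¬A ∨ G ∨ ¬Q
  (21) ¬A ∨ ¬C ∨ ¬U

N = False, G = True, U = False, A = True, W = True, Q = True, V = False, C = True

Unit clause (G) forces G = True.
In (¬G ∨ Q) only Q is left, so Q = True.
In (¬G ∨ ¬N) only ¬N is left, so N = False.
In (A ∨ N ∨ ¬Q) only A is left, so A = True.
In (¬Q ∨ ¬V) only ¬V is left, so V = False.
Try U = True:
  (¬U ∨ ¬W) forces W = False.
  clause (¬A ∨ ¬G ∨ ¬U ∨ W) is falsified — backtrack.
So U = False.
Set W = True.
  then (C ∨ N ∨ ¬W) forces C = True.
All clauses satisfied.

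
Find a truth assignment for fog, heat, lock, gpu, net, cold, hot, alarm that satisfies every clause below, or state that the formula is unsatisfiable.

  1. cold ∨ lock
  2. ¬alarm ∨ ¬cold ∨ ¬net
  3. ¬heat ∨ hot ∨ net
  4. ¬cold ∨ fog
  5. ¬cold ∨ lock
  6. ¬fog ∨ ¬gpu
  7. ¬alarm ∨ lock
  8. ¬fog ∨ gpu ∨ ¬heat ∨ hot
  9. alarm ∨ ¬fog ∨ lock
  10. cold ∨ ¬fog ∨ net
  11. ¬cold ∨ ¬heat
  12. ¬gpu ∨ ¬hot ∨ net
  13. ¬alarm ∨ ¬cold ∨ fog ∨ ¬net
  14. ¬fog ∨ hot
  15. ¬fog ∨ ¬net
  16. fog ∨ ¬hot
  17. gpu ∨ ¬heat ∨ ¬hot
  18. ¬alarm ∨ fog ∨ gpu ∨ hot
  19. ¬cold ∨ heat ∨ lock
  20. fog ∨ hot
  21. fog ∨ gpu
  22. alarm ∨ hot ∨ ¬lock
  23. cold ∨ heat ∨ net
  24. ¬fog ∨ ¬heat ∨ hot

fog = True, heat = False, lock = True, gpu = False, net = False, cold = True, hot = True, alarm = True

Try fog = False:
  (¬cold ∨ fog) forces cold = False.
  (cold ∨ lock) forces lock = True.
  (fog ∨ ¬hot) forces hot = False.
  clause (fog ∨ hot) is falsified — backtrack.
So fog = True.
  then (¬fog ∨ ¬gpu) forces gpu = False.
  then (¬fog ∨ hot) forces hot = True.
  then (¬fog ∨ ¬net) forces net = False.
  then (gpu ∨ ¬heat ∨ ¬hot) forces heat = False.
  then (cold ∨ heat ∨ net) forces cold = True.
  then (¬cold ∨ lock) forces lock = True.
Set alarm = True.
All clauses satisfied.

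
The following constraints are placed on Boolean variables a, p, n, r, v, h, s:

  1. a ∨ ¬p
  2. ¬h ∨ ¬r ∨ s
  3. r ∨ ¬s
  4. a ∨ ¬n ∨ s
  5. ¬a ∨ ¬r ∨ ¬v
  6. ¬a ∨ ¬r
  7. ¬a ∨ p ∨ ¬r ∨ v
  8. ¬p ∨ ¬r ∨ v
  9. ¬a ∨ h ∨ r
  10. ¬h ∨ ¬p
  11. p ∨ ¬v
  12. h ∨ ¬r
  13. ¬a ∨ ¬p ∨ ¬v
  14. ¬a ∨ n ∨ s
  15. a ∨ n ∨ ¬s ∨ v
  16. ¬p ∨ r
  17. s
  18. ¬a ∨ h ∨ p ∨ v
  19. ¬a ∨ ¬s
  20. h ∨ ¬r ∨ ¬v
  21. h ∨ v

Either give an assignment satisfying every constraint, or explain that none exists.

Unit clause (s) forces s = True.
In (¬a ∨ ¬s) only ¬a is left, so a = False.
In (a ∨ ¬p) only ¬p is left, so p = False.
In (r ∨ ¬s) only r is left, so r = True.
In (p ∨ ¬v) only ¬v is left, so v = False.
In (h ∨ ¬r) only h is left, so h = True.
In (a ∨ n ∨ ¬s ∨ v) only n is left, so n = True.
All clauses satisfied.

a = False, p = False, n = True, r = True, v = False, h = True, s = True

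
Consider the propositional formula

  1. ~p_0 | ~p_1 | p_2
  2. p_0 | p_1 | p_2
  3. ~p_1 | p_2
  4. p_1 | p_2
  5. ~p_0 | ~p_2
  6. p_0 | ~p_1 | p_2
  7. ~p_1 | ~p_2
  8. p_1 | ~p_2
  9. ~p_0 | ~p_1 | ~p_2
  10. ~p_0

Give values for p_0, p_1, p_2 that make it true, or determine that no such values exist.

Unsatisfiable

Case p_1 = True:
  (~p_1 | p_2) forces p_2 = True.
  Clause (~p_1 | ~p_2) is falsified — contradiction.
Case p_1 = False:
  (p_1 | p_2) forces p_2 = True.
  Clause (p_1 | ~p_2) is falsified — contradiction.
Both cases fail, so the formula is unsatisfiable.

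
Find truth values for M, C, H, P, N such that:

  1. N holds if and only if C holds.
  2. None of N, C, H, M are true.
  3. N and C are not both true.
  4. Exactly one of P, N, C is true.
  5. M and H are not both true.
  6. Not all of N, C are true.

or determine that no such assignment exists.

M = False, C = False, H = False, P = True, N = False

  (1) N=F, C=F — same ✓
  (2) {N, C, H, M}: 0 true — none ✓
  (3) N=F, C=F — not both ✓
  (4) {P, N, C}: 1 true — exactly one ✓
  (5) M=F, H=F — not both ✓
  (6) {N, C}: 0/2 true — not all ✓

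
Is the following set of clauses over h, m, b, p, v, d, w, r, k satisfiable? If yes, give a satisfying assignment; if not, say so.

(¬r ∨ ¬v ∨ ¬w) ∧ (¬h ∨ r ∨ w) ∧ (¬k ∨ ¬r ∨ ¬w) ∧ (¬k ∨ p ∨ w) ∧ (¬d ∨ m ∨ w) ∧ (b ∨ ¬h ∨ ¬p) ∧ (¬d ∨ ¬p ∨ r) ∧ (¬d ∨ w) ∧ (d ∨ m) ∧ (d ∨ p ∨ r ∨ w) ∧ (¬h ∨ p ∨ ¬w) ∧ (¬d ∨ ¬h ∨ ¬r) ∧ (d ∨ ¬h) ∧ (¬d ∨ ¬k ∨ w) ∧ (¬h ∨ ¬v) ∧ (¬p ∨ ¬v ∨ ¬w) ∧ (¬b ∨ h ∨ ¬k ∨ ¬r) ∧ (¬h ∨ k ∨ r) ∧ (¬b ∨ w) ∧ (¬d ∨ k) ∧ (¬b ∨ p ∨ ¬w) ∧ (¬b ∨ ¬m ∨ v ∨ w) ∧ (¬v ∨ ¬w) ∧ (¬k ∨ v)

h = False; m = True; b = False; p = True; v = True; d = False; w = False; r = False; k = True

Set h = False.
Set m = True.
Set b = False.
Set p = True.
Set v = True.
  then (¬p ∨ ¬v ∨ ¬w) forces w = False.
  then (¬d ∨ w) forces d = False.
Set r = False.
Set k = True.
All clauses satisfied.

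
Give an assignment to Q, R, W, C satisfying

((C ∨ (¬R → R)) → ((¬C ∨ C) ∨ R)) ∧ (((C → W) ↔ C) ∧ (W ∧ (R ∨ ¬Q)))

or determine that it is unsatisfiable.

Q: False; R: True; W: True; C: True

  (C ∨ (¬R → R)) → ((¬C ∨ C) ∨ R) = True
    C ∨ (¬R → R) = True
      ¬R → R = True
        ¬R = False
    (¬C ∨ C) ∨ R = True
      ¬C ∨ C = True
        ¬C = False
  ((C → W) ↔ C) ∧ (W ∧ (R ∨ ¬Q)) = True
    (C → W) ↔ C = True
      C → W = True
    W ∧ (R ∨ ¬Q) = True
      R ∨ ¬Q = True
        ¬Q = True
Both conjuncts True, so the formula holds.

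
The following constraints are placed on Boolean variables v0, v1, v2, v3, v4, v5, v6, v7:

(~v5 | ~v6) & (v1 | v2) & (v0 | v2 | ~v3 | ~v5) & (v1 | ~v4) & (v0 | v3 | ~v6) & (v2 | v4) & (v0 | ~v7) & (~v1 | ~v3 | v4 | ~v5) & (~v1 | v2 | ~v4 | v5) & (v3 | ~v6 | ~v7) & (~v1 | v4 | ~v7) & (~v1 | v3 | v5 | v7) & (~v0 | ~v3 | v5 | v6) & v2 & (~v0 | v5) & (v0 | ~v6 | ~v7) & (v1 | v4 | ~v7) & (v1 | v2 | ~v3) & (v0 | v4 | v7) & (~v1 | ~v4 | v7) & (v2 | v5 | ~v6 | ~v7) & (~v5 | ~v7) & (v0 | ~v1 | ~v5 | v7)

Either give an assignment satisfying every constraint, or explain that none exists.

v0: True, v1: True, v2: True, v3: False, v4: False, v5: True, v6: False, v7: False

Unit clause (v2) forces v2 = True.
Try v0 = False:
  (v0 | ~v7) forces v7 = False.
  (v0 | v4 | v7) forces v4 = True.
  (v1 | ~v4) forces v1 = True.
  clause (~v1 | ~v4 | v7) is falsified — backtrack.
So v0 = True.
  then (~v0 | v5) forces v5 = True.
  then (~v5 | ~v7) forces v7 = False.
  then (~v5 | ~v6) forces v6 = False.
Set v1 = True.
  then (~v1 | ~v4 | v7) forces v4 = False.
  then (~v1 | ~v3 | v4 | ~v5) forces v3 = False.
All clauses satisfied.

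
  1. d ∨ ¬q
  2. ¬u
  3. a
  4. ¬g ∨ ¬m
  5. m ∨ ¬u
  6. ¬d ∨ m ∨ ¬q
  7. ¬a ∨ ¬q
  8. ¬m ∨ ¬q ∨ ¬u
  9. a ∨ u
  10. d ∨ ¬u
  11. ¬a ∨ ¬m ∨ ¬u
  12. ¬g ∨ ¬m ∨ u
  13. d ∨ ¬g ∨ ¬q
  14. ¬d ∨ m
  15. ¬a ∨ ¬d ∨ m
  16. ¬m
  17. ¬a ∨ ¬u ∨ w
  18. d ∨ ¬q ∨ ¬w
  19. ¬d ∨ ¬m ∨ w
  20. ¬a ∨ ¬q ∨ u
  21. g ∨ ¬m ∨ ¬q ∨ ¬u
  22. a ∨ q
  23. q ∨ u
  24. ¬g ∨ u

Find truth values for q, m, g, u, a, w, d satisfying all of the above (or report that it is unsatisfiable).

Case u = True:
  Clause (¬u) is falsified — contradiction.
Case u = False:
  (a) forces a = True.
  (¬a ∨ ¬q) forces q = False.
  Clause (q ∨ u) is falsified — contradiction.
Both cases fail, so the formula is unsatisfiable.

No satisfying assignment exists.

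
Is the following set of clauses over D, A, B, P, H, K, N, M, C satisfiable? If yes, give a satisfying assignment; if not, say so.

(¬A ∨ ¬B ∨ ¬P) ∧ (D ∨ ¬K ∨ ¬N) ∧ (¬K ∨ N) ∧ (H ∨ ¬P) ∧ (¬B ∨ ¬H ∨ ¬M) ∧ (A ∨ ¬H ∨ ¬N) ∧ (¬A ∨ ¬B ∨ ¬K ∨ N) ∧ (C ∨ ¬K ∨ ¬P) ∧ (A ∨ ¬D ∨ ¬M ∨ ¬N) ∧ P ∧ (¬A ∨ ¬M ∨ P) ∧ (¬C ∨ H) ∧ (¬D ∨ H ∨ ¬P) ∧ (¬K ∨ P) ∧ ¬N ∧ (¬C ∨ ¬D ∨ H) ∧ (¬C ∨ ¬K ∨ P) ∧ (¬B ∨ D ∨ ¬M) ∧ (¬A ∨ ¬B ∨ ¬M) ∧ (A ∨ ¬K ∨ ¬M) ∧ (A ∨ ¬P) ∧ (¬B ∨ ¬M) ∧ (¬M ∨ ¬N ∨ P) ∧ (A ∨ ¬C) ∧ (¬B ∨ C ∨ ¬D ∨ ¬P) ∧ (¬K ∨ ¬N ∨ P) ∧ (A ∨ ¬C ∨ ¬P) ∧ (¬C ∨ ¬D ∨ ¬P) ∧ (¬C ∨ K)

D=F; A=T; B=F; P=T; H=T; K=F; N=F; M=T; C=F

Unit clause (P) forces P = True.
Unit clause (¬N) forces N = False.
In (A ∨ ¬P) only A is left, so A = True.
In (¬A ∨ ¬B ∨ ¬P) only ¬B is left, so B = False.
In (¬K ∨ N) only ¬K is left, so K = False.
In (H ∨ ¬P) only H is left, so H = True.
In (¬C ∨ K) only ¬C is left, so C = False.
Set D = False.
Set M = True.
All clauses satisfied.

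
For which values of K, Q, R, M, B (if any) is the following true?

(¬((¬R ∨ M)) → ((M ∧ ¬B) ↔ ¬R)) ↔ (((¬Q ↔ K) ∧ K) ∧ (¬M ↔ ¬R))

K: True, Q: False, R: True, M: True, B: False

  (¬((¬R ∨ M)) → ((M ∧ ¬B) ↔ ¬R)) ↔ (((¬Q ↔ K) ∧ K) ∧ (¬M ↔ ¬R)) = True
    ¬((¬R ∨ M)) → ((M ∧ ¬B) ↔ ¬R) = True
      ¬((¬R ∨ M)) = False
        ¬R ∨ M = True
          ¬R = False
      (M ∧ ¬B) ↔ ¬R = False
        M ∧ ¬B = True
          ¬B = True
        ¬R = False
    ((¬Q ↔ K) ∧ K) ∧ (¬M ↔ ¬R) = True
      (¬Q ↔ K) ∧ K = True
        ¬Q ↔ K = True
          ¬Q = True
      ¬M ↔ ¬R = True
        ¬M = False
        ¬R = False
The formula evaluates to True.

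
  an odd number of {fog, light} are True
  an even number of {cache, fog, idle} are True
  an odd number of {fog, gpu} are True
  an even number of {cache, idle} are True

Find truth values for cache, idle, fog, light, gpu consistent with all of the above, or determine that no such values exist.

cache=T; idle=T; fog=F; light=T; gpu=T

{fog, light}: 1 true → odd ✓
{cache, fog, idle}: 2 true → even ✓
{fog, gpu}: 1 true → odd ✓
{cache, idle}: 2 true → even ✓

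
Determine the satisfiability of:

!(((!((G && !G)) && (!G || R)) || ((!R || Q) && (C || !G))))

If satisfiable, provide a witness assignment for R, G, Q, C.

R: False, G: True, Q: True, C: False

  !(((!((G && !G)) && (!G || R)) || ((!R || Q) && (C || !G)))) = True
    (!((G && !G)) && (!G || R)) || ((!R || Q) && (C || !G)) = False
      !((G && !G)) && (!G || R) = False
        !((G && !G)) = True
          G && !G = False
            !G = False
        !G || R = False
          !G = False
      (!R || Q) && (C || !G) = False
        !R || Q = True
          !R = True
        C || !G = False
          !G = False
The formula evaluates to True.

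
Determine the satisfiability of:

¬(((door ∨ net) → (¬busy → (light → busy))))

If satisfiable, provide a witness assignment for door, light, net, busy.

door = True, light = True, net = False, busy = False

  ¬(((door ∨ net) → (¬busy → (light → busy)))) = True
    (door ∨ net) → (¬busy → (light → busy)) = False
      door ∨ net = True
      ¬busy → (light → busy) = False
        ¬busy = True
        light → busy = False
The formula evaluates to True.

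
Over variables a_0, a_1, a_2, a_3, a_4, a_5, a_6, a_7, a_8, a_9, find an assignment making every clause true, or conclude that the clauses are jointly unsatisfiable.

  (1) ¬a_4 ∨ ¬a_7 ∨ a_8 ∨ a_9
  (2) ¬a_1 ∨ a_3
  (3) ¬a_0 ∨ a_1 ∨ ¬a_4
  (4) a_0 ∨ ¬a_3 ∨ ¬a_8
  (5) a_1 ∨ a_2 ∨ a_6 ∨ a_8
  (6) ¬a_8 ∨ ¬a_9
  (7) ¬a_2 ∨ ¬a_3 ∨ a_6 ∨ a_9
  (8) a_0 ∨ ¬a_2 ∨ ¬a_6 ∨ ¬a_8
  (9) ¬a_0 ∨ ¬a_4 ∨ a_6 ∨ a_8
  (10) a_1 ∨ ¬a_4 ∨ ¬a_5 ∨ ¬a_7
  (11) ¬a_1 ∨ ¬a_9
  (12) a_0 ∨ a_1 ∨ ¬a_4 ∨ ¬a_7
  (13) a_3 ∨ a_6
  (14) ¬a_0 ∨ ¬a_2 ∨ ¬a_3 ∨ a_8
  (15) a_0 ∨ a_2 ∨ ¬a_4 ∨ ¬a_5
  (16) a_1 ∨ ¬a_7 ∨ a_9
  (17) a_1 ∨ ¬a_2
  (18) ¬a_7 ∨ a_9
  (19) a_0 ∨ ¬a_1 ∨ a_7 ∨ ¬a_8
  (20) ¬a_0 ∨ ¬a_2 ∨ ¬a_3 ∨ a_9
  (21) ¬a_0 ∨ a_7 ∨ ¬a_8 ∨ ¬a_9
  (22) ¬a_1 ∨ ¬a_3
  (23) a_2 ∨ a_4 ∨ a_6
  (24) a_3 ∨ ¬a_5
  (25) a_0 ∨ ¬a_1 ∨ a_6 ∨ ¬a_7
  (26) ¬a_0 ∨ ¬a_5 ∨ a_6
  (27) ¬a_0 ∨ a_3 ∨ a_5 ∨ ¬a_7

Set a_0 = True.
Try a_1 = True:
  (¬a_1 ∨ a_3) forces a_3 = True.
  clause (¬a_1 ∨ ¬a_3) is falsified — backtrack.
So a_1 = False.
  then (¬a_0 ∨ a_1 ∨ ¬a_4) forces a_4 = False.
  then (a_1 ∨ ¬a_2) forces a_2 = False.
  then (a_2 ∨ a_4 ∨ a_6) forces a_6 = True.
Set a_3 = False.
  then (a_3 ∨ ¬a_5) forces a_5 = False.
  then (¬a_0 ∨ a_3 ∨ a_5 ∨ ¬a_7) forces a_7 = False.
Set a_8 = False.
Set a_9 = False.
All clauses satisfied.

a_0=T, a_1=F, a_2=F, a_3=F, a_4=F, a_5=F, a_6=T, a_7=F, a_8=F, a_9=F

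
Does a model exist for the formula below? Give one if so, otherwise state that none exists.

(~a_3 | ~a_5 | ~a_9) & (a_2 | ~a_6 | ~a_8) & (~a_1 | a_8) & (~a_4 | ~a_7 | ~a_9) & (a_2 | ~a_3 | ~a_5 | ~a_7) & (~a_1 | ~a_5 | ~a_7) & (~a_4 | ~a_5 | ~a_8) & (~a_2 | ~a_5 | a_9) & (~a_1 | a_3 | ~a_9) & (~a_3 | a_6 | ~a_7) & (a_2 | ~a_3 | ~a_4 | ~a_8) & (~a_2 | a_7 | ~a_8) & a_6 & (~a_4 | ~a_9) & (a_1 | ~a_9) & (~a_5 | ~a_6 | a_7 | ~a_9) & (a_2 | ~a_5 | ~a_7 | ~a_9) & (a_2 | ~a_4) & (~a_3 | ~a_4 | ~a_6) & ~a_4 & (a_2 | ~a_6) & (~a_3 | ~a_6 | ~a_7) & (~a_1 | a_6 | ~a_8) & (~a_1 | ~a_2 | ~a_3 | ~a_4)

a_1 = False; a_2 = True; a_3 = False; a_4 = False; a_5 = False; a_6 = True; a_7 = True; a_8 = False; a_9 = False

Unit clause (a_6) forces a_6 = True.
Unit clause (~a_4) forces a_4 = False.
In (a_2 | ~a_6) only a_2 is left, so a_2 = True.
Set a_1 = False.
  then (a_1 | ~a_9) forces a_9 = False.
  then (~a_2 | ~a_5 | a_9) forces a_5 = False.
Set a_3 = False.
Set a_7 = True.
Set a_8 = False.
All clauses satisfied.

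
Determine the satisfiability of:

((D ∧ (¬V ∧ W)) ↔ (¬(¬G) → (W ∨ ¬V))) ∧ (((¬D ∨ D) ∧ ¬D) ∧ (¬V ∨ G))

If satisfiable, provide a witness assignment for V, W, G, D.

V=T, W=F, G=T, D=F

  (D ∧ (¬V ∧ W)) ↔ (¬(¬G) → (W ∨ ¬V)) = True
    D ∧ (¬V ∧ W) = False
      ¬V ∧ W = False
        ¬V = False
    ¬(¬G) → (W ∨ ¬V) = False
      ¬(¬G) = True
        ¬G = False
      W ∨ ¬V = False
        ¬V = False
  ((¬D ∨ D) ∧ ¬D) ∧ (¬V ∨ G) = True
    (¬D ∨ D) ∧ ¬D = True
      ¬D ∨ D = True
        ¬D = True
      ¬D = True
    ¬V ∨ G = True
      ¬V = False
Both conjuncts True, so the formula holds.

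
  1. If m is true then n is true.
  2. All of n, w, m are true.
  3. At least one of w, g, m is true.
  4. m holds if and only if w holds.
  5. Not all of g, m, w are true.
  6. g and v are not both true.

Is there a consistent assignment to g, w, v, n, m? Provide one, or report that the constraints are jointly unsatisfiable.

g=F, w=T, v=T, n=T, m=T

  (1) m=T ⇒ n: T ✓
  (2) {n, w, m}: all 3 true ✓
  (3) {w, g, m}: 2 true — at least one ✓
  (4) m=T, w=T — same ✓
  (5) {g, m, w}: 2/3 true — not all ✓
  (6) g=F, v=T — not both ✓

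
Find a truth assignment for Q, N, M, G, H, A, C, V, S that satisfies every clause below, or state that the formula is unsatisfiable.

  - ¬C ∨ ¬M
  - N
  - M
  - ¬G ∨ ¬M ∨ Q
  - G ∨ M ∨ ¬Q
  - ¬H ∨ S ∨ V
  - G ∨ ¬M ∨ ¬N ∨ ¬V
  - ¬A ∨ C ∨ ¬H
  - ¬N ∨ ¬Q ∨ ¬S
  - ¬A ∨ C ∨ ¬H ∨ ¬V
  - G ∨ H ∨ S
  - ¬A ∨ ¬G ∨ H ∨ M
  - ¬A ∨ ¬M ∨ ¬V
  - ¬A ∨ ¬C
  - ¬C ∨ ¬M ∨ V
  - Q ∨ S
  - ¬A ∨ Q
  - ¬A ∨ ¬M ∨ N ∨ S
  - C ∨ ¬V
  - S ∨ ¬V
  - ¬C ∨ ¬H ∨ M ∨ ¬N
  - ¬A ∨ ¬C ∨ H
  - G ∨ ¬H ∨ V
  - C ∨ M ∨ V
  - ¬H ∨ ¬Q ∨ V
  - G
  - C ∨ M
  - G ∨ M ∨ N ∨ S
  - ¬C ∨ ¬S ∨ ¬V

Q = True, N = True, M = True, G = True, H = False, A = False, C = False, V = False, S = False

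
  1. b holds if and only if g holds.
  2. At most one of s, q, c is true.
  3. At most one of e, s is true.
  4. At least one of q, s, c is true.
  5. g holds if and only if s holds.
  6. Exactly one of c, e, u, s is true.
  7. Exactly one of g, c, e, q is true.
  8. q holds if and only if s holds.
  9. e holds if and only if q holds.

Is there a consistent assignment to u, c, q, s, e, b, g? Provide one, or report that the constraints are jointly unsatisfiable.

u: False, c: True, q: False, s: False, e: False, b: False, g: False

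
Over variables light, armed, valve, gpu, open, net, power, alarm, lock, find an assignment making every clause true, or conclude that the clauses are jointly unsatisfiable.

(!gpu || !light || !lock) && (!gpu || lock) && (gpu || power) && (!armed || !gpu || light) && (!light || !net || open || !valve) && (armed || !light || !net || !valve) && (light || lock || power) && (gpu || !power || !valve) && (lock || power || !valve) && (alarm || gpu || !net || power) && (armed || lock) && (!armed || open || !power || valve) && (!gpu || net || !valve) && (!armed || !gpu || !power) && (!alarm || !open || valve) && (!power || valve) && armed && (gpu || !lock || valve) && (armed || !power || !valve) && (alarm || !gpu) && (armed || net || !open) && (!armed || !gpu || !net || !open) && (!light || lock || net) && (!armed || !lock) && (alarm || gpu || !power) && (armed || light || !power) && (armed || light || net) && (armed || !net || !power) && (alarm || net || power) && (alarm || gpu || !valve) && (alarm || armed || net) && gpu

Case armed = True:
  (!armed || !lock) forces lock = False.
  (!gpu || lock) forces gpu = False.
  Clause (gpu) is falsified — contradiction.
Case armed = False:
  Clause (armed) is falsified — contradiction.
Both cases fail, so the formula is unsatisfiable.

Unsatisfiable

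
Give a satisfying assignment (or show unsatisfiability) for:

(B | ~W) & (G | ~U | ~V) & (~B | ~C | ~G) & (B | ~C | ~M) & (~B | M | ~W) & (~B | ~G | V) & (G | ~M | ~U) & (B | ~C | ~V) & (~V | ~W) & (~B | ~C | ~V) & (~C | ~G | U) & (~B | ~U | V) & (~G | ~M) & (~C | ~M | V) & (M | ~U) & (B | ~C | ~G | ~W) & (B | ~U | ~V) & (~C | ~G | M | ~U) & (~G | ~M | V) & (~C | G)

V = True, W = False, B = False, C = False, M = False, U = False, G = True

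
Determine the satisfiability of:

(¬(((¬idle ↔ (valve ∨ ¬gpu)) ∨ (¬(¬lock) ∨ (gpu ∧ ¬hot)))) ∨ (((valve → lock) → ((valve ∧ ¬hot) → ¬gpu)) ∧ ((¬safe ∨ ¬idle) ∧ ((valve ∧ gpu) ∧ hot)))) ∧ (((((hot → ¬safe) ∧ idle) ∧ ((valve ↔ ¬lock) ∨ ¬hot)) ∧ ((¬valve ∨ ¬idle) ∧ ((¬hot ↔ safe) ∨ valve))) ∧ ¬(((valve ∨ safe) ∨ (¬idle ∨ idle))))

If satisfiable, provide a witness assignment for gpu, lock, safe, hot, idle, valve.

The conjunct ¬(((valve ∨ safe) ∨ (¬idle ∨ idle))) is unsatisfiable on its own:
  safe=F, idle=F, valve=F: evaluates to False.
  safe=F, idle=F, valve=T: evaluates to False.
  safe=F, idle=T, valve=F: evaluates to False.
  safe=F, idle=T, valve=T: evaluates to False.
  safe=T, idle=F, valve=F: evaluates to False.
  safe=T, idle=F, valve=T: evaluates to False.
  safe=T, idle=T, valve=F: evaluates to False.
  safe=T, idle=T, valve=T: evaluates to False.
So the whole conjunction is unsatisfiable.

The formula is unsatisfiable.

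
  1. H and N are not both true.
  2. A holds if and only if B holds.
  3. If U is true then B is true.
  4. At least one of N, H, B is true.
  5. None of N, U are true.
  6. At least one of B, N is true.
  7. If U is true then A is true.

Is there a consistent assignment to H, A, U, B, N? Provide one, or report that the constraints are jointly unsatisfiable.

H=F, A=T, U=F, B=T, N=F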